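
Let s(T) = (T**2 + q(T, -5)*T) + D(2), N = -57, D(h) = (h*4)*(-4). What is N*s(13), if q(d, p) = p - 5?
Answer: -399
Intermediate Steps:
q(d, p) = -5 + p
D(h) = -16*h (D(h) = (4*h)*(-4) = -16*h)
s(T) = -32 + T**2 - 10*T (s(T) = (T**2 + (-5 - 5)*T) - 16*2 = (T**2 - 10*T) - 32 = -32 + T**2 - 10*T)
N*s(13) = -57*(-32 + 13**2 - 10*13) = -57*(-32 + 169 - 130) = -57*7 = -399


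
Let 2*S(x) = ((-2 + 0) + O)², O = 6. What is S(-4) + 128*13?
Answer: 1672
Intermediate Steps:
S(x) = 8 (S(x) = ((-2 + 0) + 6)²/2 = (-2 + 6)²/2 = (½)*4² = (½)*16 = 8)
S(-4) + 128*13 = 8 + 128*13 = 8 + 1664 = 1672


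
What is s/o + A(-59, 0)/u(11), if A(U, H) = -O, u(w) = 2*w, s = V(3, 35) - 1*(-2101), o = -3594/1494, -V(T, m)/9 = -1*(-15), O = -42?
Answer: -5372295/6589 ≈ -815.34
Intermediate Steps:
V(T, m) = -135 (V(T, m) = -(-9)*(-15) = -9*15 = -135)
o = -599/249 (o = -3594*1/1494 = -599/249 ≈ -2.4056)
s = 1966 (s = -135 - 1*(-2101) = -135 + 2101 = 1966)
A(U, H) = 42 (A(U, H) = -1*(-42) = 42)
s/o + A(-59, 0)/u(11) = 1966/(-599/249) + 42/((2*11)) = 1966*(-249/599) + 42/22 = -489534/599 + 42*(1/22) = -489534/599 + 21/11 = -5372295/6589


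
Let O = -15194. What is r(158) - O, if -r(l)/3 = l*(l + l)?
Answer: -134590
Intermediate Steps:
r(l) = -6*l² (r(l) = -3*l*(l + l) = -3*l*2*l = -6*l²)
r(158) - O = -6*158² - 1*(-15194) = -6*24964 + 15194 = -149784 + 15194 = -134590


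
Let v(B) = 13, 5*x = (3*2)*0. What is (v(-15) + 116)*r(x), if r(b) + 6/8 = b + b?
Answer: -387/4 ≈ -96.750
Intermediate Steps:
x = 0 (x = ((3*2)*0)/5 = (6*0)/5 = (⅕)*0 = 0)
r(b) = -¾ + 2*b (r(b) = -¾ + (b + b) = -¾ + 2*b)
(v(-15) + 116)*r(x) = (13 + 116)*(-¾ + 2*0) = 129*(-¾ + 0) = 129*(-¾) = -387/4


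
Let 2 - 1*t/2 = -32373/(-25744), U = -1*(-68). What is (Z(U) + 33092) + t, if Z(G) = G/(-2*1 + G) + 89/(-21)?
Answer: 32797229719/991144 ≈ 33090.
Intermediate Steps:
U = 68
t = 19115/12872 (t = 4 - (-64746)/(-25744) = 4 - (-64746)*(-1)/25744 = 4 - 2*32373/25744 = 4 - 32373/12872 = 19115/12872 ≈ 1.4850)
Z(G) = -89/21 + G/(-2 + G) (Z(G) = G/(-2 + G) + 89*(-1/21) = G/(-2 + G) - 89/21 = -89/21 + G/(-2 + G))
(Z(U) + 33092) + t = (2*(89 - 34*68)/(21*(-2 + 68)) + 33092) + 19115/12872 = ((2/21)*(89 - 2312)/66 + 33092) + 19115/12872 = ((2/21)*(1/66)*(-2223) + 33092) + 19115/12872 = (-247/77 + 33092) + 19115/12872 = 2547837/77 + 19115/12872 = 32797229719/991144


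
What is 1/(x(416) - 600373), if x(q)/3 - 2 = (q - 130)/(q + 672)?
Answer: -544/326599219 ≈ -1.6657e-6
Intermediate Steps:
x(q) = 6 + 3*(-130 + q)/(672 + q) (x(q) = 6 + 3*((q - 130)/(q + 672)) = 6 + 3*((-130 + q)/(672 + q)) = 6 + 3*(-130 + q)/(672 + q))
1/(x(416) - 600373) = 1/(3*(1214 + 3*416)/(672 + 416) - 600373) = 1/(3*(1214 + 1248)/1088 - 600373) = 1/(3*(1/1088)*2462 - 600373) = 1/(3693/544 - 600373) = 1/(-326599219/544) = -544/326599219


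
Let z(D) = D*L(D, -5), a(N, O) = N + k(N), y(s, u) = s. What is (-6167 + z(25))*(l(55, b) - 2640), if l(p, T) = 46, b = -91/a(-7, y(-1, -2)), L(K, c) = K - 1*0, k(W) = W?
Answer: 14375948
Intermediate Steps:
L(K, c) = K (L(K, c) = K + 0 = K)
a(N, O) = 2*N (a(N, O) = N + N = 2*N)
z(D) = D**2 (z(D) = D*D = D**2)
b = 13/2 (b = -91/(2*(-7)) = -91/(-14) = -91*(-1/14) = 13/2 ≈ 6.5000)
(-6167 + z(25))*(l(55, b) - 2640) = (-6167 + 25**2)*(46 - 2640) = (-6167 + 625)*(-2594) = -5542*(-2594) = 14375948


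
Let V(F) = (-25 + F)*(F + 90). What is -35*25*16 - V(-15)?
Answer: -11000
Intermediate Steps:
V(F) = (-25 + F)*(90 + F)
-35*25*16 - V(-15) = -35*25*16 - (-2250 + (-15)**2 + 65*(-15)) = -875*16 - (-2250 + 225 - 975) = -14000 - 1*(-3000) = -14000 + 3000 = -11000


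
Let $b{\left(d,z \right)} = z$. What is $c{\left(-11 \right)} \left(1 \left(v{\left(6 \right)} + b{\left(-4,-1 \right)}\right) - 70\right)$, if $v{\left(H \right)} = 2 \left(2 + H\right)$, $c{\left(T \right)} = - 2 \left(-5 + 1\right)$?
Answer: $-440$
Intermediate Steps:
$c{\left(T \right)} = 8$ ($c{\left(T \right)} = \left(-2\right) \left(-4\right) = 8$)
$v{\left(H \right)} = 4 + 2 H$
$c{\left(-11 \right)} \left(1 \left(v{\left(6 \right)} + b{\left(-4,-1 \right)}\right) - 70\right) = 8 \left(1 \left(\left(4 + 2 \cdot 6\right) - 1\right) - 70\right) = 8 \left(1 \left(\left(4 + 12\right) - 1\right) - 70\right) = 8 \left(1 \left(16 - 1\right) - 70\right) = 8 \left(1 \cdot 15 - 70\right) = 8 \left(15 - 70\right) = 8 \left(-55\right) = -440$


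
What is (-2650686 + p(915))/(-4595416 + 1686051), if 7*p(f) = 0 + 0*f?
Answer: 2650686/2909365 ≈ 0.91109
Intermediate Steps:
p(f) = 0 (p(f) = (0 + 0*f)/7 = (0 + 0)/7 = (⅐)*0 = 0)
(-2650686 + p(915))/(-4595416 + 1686051) = (-2650686 + 0)/(-4595416 + 1686051) = -2650686/(-2909365) = -2650686*(-1/2909365) = 2650686/2909365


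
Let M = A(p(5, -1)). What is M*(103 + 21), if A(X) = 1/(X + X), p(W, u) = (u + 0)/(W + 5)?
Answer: -620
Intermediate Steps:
p(W, u) = u/(5 + W)
A(X) = 1/(2*X)
M = -5 (M = 1/(2*((-1/(5 + 5)))) = 1/(2*((-1/10))) = 1/(2*((-1*⅒))) = 1/(2*(-⅒)) = (½)*(-10) = -5)
M*(103 + 21) = -5*(103 + 21) = -5*124 = -620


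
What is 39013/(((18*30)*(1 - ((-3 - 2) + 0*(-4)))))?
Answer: 39013/3240 ≈ 12.041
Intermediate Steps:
39013/(((18*30)*(1 - ((-3 - 2) + 0*(-4))))) = 39013/((540*(1 - (-5 + 0)))) = 39013/((540*(1 - 1*(-5)))) = 39013/((540*(1 + 5))) = 39013/((540*6)) = 39013/3240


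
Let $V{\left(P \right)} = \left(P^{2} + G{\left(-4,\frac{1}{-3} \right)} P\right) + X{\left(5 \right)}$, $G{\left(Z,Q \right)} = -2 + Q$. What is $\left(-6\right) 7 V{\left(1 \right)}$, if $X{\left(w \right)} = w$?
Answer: $-154$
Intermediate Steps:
$V{\left(P \right)} = 5 + P^{2} - \frac{7 P}{3}$ ($V{\left(P \right)} = \left(P^{2} + \left(-2 + \frac{1}{-3}\right) P\right) + 5 = \left(P^{2} + \left(-2 - \frac{1}{3}\right) P\right) + 5 = \left(P^{2} - \frac{7 P}{3}\right) + 5 = 5 + P^{2} - \frac{7 P}{3}$)
$\left(-6\right) 7 V{\left(1 \right)} = \left(-6\right) 7 \left(5 + 1^{2} - \frac{7}{3}\right) = - 42 \left(5 + 1 - \frac{7}{3}\right) = \left(-42\right) \frac{11}{3} = -154$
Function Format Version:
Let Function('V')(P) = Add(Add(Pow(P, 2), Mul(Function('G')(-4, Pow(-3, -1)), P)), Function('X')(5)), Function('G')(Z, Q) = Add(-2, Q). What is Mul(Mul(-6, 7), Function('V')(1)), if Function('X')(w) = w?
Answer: -154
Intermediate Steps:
Function('V')(P) = Add(5, Pow(P, 2), Mul(Rational(-7, 3), P)) (Function('V')(P) = Add(Add(Pow(P, 2), Mul(Add(-2, Pow(-3, -1)), P)), 5) = Add(Add(Pow(P, 2), Mul(Add(-2, Rational(-1, 3)), P)), 5) = Add(Add(Pow(P, 2), Mul(Rational(-7, 3), P)), 5) = Add(5, Pow(P, 2), Mul(Rational(-7, 3), P)))
Mul(Mul(-6, 7), Function('V')(1)) = Mul(Mul(-6, 7), Add(5, Pow(1, 2), Mul(Rational(-7, 3), 1))) = Mul(-42, Add(5, 1, Rational(-7, 3))) = Mul(-42, Rational(11, 3)) = -154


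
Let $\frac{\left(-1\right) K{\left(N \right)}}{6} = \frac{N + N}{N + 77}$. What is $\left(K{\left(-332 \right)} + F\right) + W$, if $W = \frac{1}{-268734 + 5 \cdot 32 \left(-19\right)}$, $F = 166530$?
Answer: $\frac{3846613642743}{23100790} \approx 1.6651 \cdot 10^{5}$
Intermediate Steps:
$K{\left(N \right)} = - \frac{12 N}{77 + N}$ ($K{\left(N \right)} = - 6 \frac{N + N}{N + 77} = - 6 \frac{2 N}{77 + N} = - \frac{12 N}{77 + N}$)
$W = - \frac{1}{271774}$ ($W = \frac{1}{-268734 + 160 \left(-19\right)} = \frac{1}{-268734 - 3040} = \frac{1}{-271774} = - \frac{1}{271774} \approx -3.6795 \cdot 10^{-6}$)
$\left(K{\left(-332 \right)} + F\right) + W = \left(\left(-12\right) \left(-332\right) \frac{1}{77 - 332} + 166530\right) - \frac{1}{271774} = \left(\left(-12\right) \left(-332\right) \frac{1}{-255} + 166530\right) - \frac{1}{271774} = \left(\left(-12\right) \left(-332\right) \left(- \frac{1}{255}\right) + 166530\right) - \frac{1}{271774} = \left(- \frac{1328}{85} + 166530\right) - \frac{1}{271774} = \frac{14153722}{85} - \frac{1}{271774} = \frac{3846613642743}{23100790}$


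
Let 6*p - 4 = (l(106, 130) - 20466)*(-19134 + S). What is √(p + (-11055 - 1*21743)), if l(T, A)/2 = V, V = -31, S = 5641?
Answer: 4*√25948830/3 ≈ 6792.0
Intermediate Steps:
l(T, A) = -62 (l(T, A) = 2*(-31) = -62)
p = 138492154/3 (p = ⅔ + ((-62 - 20466)*(-19134 + 5641))/6 = ⅔ + (-20528*(-13493))/6 = ⅔ + (⅙)*276984304 = ⅔ + 138492152/3 = 138492154/3 ≈ 4.6164e+7)
√(p + (-11055 - 1*21743)) = √(138492154/3 + (-11055 - 1*21743)) = √(138492154/3 + (-11055 - 21743)) = √(138492154/3 - 32798) = √(138393760/3) = 4*√25948830/3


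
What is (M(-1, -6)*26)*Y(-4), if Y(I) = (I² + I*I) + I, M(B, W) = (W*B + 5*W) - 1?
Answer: -18200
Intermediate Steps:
M(B, W) = -1 + 5*W + B*W (M(B, W) = (B*W + 5*W) - 1 = (5*W + B*W) - 1 = -1 + 5*W + B*W)
Y(I) = I + 2*I² (Y(I) = (I² + I²) + I = 2*I² + I = I + 2*I²)
(M(-1, -6)*26)*Y(-4) = ((-1 + 5*(-6) - 1*(-6))*26)*(-4*(1 + 2*(-4))) = ((-1 - 30 + 6)*26)*(-4*(1 - 8)) = (-25*26)*(-4*(-7)) = -650*28 = -18200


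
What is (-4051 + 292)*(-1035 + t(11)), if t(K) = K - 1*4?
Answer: 3864252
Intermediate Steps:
t(K) = -4 + K (t(K) = K - 4 = -4 + K)
(-4051 + 292)*(-1035 + t(11)) = (-4051 + 292)*(-1035 + (-4 + 11)) = -3759*(-1035 + 7) = -3759*(-1028) = 3864252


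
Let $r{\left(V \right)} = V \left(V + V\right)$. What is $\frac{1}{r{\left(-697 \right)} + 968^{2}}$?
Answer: $\frac{1}{1908642} \approx 5.2393 \cdot 10^{-7}$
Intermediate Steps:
$r{\left(V \right)} = 2 V^{2}$ ($r{\left(V \right)} = V 2 V = 2 V^{2}$)
$\frac{1}{r{\left(-697 \right)} + 968^{2}} = \frac{1}{2 \left(-697\right)^{2} + 968^{2}} = \frac{1}{2 \cdot 485809 + 937024} = \frac{1}{971618 + 937024} = \frac{1}{1908642}$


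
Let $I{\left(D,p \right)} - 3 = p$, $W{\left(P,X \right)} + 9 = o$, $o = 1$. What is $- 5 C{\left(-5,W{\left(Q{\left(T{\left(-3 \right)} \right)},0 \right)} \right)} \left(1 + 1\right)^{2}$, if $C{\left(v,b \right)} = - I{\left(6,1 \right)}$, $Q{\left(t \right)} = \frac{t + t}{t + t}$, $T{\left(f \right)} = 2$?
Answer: $80$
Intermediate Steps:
$Q{\left(t \right)} = 1$ ($Q{\left(t \right)} = \frac{2 t}{2 t} = 2 t \frac{1}{2 t} = 1$)
$W{\left(P,X \right)} = -8$ ($W{\left(P,X \right)} = -9 + 1 = -8$)
$I{\left(D,p \right)} = 3 + p$
$C{\left(v,b \right)} = -4$ ($C{\left(v,b \right)} = - (3 + 1) = \left(-1\right) 4 = -4$)
$- 5 C{\left(-5,W{\left(Q{\left(T{\left(-3 \right)} \right)},0 \right)} \right)} \left(1 + 1\right)^{2} = \left(-5\right) \left(-4\right) \left(1 + 1\right)^{2} = 20 \cdot 2^{2} = 20 \cdot 4 = 80$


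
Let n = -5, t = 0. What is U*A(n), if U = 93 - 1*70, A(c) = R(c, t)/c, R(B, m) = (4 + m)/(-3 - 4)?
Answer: 92/35 ≈ 2.6286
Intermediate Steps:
R(B, m) = -4/7 - m/7 (R(B, m) = (4 + m)/(-7) = (4 + m)*(-⅐) = -4/7 - m/7)
A(c) = -4/(7*c) (A(c) = (-4/7 - ⅐*0)/c = (-4/7 + 0)/c = -4/(7*c))
U = 23 (U = 93 - 70 = 23)
U*A(n) = 23*(-4/7/(-5)) = 23*(-4/7*(-⅕)) = 23*(4/35) = 92/35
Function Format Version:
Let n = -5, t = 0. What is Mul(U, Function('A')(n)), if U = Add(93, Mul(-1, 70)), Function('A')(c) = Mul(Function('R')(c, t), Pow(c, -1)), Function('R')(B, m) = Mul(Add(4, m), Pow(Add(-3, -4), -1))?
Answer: Rational(92, 35) ≈ 2.6286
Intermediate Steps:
Function('R')(B, m) = Add(Rational(-4, 7), Mul(Rational(-1, 7), m)) (Function('R')(B, m) = Mul(Add(4, m), Pow(-7, -1)) = Mul(Add(4, m), Rational(-1, 7)) = Add(Rational(-4, 7), Mul(Rational(-1, 7), m)))
Function('A')(c) = Mul(Rational(-4, 7), Pow(c, -1)) (Function('A')(c) = Mul(Add(Rational(-4, 7), Mul(Rational(-1, 7), 0)), Pow(c, -1)) = Mul(Add(Rational(-4, 7), 0), Pow(c, -1)) = Mul(Rational(-4, 7), Pow(c, -1)))
U = 23 (U = Add(93, -70) = 23)
Mul(U, Function('A')(n)) = Mul(23, Mul(Rational(-4, 7), Pow(-5, -1))) = Mul(23, Mul(Rational(-4, 7), Rational(-1, 5))) = Mul(23, Rational(4, 35)) = Rational(92, 35)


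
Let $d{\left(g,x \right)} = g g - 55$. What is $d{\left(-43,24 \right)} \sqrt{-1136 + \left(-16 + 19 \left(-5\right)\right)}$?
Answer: $1794 i \sqrt{1247} \approx 63351.0 i$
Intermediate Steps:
$d{\left(g,x \right)} = -55 + g^{2}$ ($d{\left(g,x \right)} = g^{2} - 55 = -55 + g^{2}$)
$d{\left(-43,24 \right)} \sqrt{-1136 + \left(-16 + 19 \left(-5\right)\right)} = \left(-55 + \left(-43\right)^{2}\right) \sqrt{-1136 + \left(-16 + 19 \left(-5\right)\right)} = \left(-55 + 1849\right) \sqrt{-1136 - 111} = 1794 \sqrt{-1136 - 111} = 1794 \sqrt{-1247} = 1794 i \sqrt{1247}$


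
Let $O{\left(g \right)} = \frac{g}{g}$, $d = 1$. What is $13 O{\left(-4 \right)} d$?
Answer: $13$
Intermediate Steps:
$O{\left(g \right)} = 1$
$13 O{\left(-4 \right)} d = 13 \cdot 1 \cdot 1 = 13 \cdot 1 = 13$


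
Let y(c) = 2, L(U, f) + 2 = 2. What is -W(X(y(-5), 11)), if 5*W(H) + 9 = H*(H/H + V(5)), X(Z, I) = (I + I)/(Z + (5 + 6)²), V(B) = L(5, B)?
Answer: 217/123 ≈ 1.7642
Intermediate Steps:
L(U, f) = 0 (L(U, f) = -2 + 2 = 0)
V(B) = 0
X(Z, I) = 2*I/(121 + Z) (X(Z, I) = (2*I)/(Z + 11²) = (2*I)/(Z + 121) = (2*I)/(121 + Z) = 2*I/(121 + Z))
W(H) = -9/5 + H/5 (W(H) = -9/5 + (H*(H/H + 0))/5 = -9/5 + (H*(1 + 0))/5 = -9/5 + (H*1)/5 = -9/5 + H/5)
-W(X(y(-5), 11)) = -(-9/5 + (2*11/(121 + 2))/5) = -(-9/5 + (2*11/123)/5) = -(-9/5 + (2*11*(1/123))/5) = -(-9/5 + (⅕)*(22/123)) = -(-9/5 + 22/615) = -1*(-217/123) = 217/123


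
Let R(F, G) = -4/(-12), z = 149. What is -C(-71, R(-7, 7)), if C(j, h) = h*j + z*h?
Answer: -26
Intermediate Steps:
R(F, G) = ⅓ (R(F, G) = -4*(-1/12) = ⅓)
C(j, h) = 149*h + h*j (C(j, h) = h*j + 149*h = 149*h + h*j)
-C(-71, R(-7, 7)) = -(149 - 71)/3 = -78/3 = -1*26 = -26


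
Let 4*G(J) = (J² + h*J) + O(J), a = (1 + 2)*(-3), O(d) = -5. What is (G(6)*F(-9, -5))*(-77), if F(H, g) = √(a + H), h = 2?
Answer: -9933*I*√2/4 ≈ -3511.8*I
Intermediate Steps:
a = -9 (a = 3*(-3) = -9)
F(H, g) = √(-9 + H)
G(J) = -5/4 + J/2 + J²/4 (G(J) = ((J² + 2*J) - 5)/4 = (-5 + J² + 2*J)/4 = -5/4 + J/2 + J²/4)
(G(6)*F(-9, -5))*(-77) = ((-5/4 + (½)*6 + (¼)*6²)*√(-9 - 9))*(-77) = ((-5/4 + 3 + (¼)*36)*√(-18))*(-77) = ((-5/4 + 3 + 9)*(3*I*√2))*(-77) = (43*(3*I*√2)/4)*(-77) = (129*I*√2/4)*(-77) = -9933*I*√2/4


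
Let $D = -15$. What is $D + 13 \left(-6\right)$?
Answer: $-93$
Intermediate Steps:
$D + 13 \left(-6\right) = -15 + 13 \left(-6\right) = -15 - 78 = -93$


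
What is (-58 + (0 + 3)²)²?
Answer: 2401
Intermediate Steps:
(-58 + (0 + 3)²)² = (-58 + 3²)² = (-58 + 9)² = (-49)² = 2401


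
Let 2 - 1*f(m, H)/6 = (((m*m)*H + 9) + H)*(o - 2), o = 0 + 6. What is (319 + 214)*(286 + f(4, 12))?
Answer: -2565862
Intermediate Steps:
o = 6
f(m, H) = -204 - 24*H - 24*H*m² (f(m, H) = 12 - 6*(((m*m)*H + 9) + H)*(6 - 2) = 12 - 6*((m²*H + 9) + H)*4 = 12 - 6*((H*m² + 9) + H)*4 = 12 - 6*((9 + H*m²) + H)*4 = 12 - 6*(9 + H + H*m²)*4 = 12 - 6*(36 + 4*H + 4*H*m²) = 12 + (-216 - 24*H - 24*H*m²) = -204 - 24*H - 24*H*m²)
(319 + 214)*(286 + f(4, 12)) = (319 + 214)*(286 + (-204 - 24*12 - 24*12*4²)) = 533*(286 + (-204 - 288 - 24*12*16)) = 533*(286 + (-204 - 288 - 4608)) = 533*(286 - 5100) = 533*(-4814) = -2565862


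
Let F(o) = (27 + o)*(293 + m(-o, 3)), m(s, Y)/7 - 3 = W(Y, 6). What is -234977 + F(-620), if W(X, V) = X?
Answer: -433632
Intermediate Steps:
m(s, Y) = 21 + 7*Y
F(o) = 9045 + 335*o (F(o) = (27 + o)*(293 + (21 + 7*3)) = (27 + o)*(293 + (21 + 21)) = (27 + o)*(293 + 42) = (27 + o)*335 = 9045 + 335*o)
-234977 + F(-620) = -234977 + (9045 + 335*(-620)) = -234977 + (9045 - 207700) = -234977 - 198655 = -433632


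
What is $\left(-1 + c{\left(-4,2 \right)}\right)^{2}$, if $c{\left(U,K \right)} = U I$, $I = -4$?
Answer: $225$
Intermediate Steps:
$c{\left(U,K \right)} = - 4 U$ ($c{\left(U,K \right)} = U \left(-4\right) = - 4 U$)
$\left(-1 + c{\left(-4,2 \right)}\right)^{2} = \left(-1 - -16\right)^{2} = \left(-1 + 16\right)^{2} = 15^{2} = 225$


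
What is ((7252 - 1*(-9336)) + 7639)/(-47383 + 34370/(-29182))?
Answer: -50499451/98768934 ≈ -0.51129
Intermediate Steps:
((7252 - 1*(-9336)) + 7639)/(-47383 + 34370/(-29182)) = ((7252 + 9336) + 7639)/(-47383 + 34370*(-1/29182)) = (16588 + 7639)/(-47383 - 17185/14591) = 24227/(-691382538/14591) = 24227*(-14591/691382538) = -50499451/98768934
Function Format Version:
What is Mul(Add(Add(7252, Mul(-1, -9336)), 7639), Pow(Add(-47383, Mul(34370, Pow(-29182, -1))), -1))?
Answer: Rational(-50499451, 98768934) ≈ -0.51129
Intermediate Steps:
Mul(Add(Add(7252, Mul(-1, -9336)), 7639), Pow(Add(-47383, Mul(34370, Pow(-29182, -1))), -1)) = Mul(Add(Add(7252, 9336), 7639), Pow(Add(-47383, Mul(34370, Rational(-1, 29182))), -1)) = Mul(Add(16588, 7639), Pow(Add(-47383, Rational(-17185, 14591)), -1)) = Mul(24227, Pow(Rational(-691382538, 14591), -1)) = Mul(24227, Rational(-14591, 691382538)) = Rational(-50499451, 98768934)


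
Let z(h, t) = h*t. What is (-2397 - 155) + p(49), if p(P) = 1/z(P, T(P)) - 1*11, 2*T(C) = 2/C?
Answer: -2562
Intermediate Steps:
T(C) = 1/C (T(C) = (2/C)/2 = 1/C)
p(P) = -10 (p(P) = 1/(P/P) - 1*11 = 1/1 - 11 = 1 - 11 = -10)
(-2397 - 155) + p(49) = (-2397 - 155) - 10 = -2552 - 10 = -2562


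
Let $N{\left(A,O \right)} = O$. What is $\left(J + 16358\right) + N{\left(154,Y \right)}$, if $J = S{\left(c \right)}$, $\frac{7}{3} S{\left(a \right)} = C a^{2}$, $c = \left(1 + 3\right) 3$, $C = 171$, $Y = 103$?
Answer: $\frac{189099}{7} \approx 27014.0$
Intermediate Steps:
$c = 12$ ($c = 4 \cdot 3 = 12$)
$S{\left(a \right)} = \frac{513 a^{2}}{7}$ ($S{\left(a \right)} = \frac{3 \cdot 171 a^{2}}{7} = \frac{513 a^{2}}{7}$)
$J = \frac{73872}{7}$ ($J = \frac{513 \cdot 12^{2}}{7} = \frac{513}{7} \cdot 144 = \frac{73872}{7} \approx 10553.0$)
$\left(J + 16358\right) + N{\left(154,Y \right)} = \left(\frac{73872}{7} + 16358\right) + 103 = \frac{188378}{7} + 103 = \frac{189099}{7}$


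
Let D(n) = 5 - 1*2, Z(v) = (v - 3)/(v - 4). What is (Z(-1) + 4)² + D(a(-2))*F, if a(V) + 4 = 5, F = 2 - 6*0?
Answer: 726/25 ≈ 29.040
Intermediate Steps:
F = 2 (F = 2 + 0 = 2)
Z(v) = (-3 + v)/(-4 + v)
a(V) = 1 (a(V) = -4 + 5 = 1)
D(n) = 3 (D(n) = 5 - 2 = 3)
(Z(-1) + 4)² + D(a(-2))*F = ((-3 - 1)/(-4 - 1) + 4)² + 3*2 = (-4/(-5) + 4)² + 6 = (-⅕*(-4) + 4)² + 6 = (⅘ + 4)² + 6 = (24/5)² + 6 = 576/25 + 6 = 726/25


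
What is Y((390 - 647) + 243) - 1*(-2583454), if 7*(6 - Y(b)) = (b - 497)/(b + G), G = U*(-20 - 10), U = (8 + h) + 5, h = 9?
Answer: 1741251967/674 ≈ 2.5835e+6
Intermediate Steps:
U = 22 (U = (8 + 9) + 5 = 17 + 5 = 22)
G = -660 (G = 22*(-20 - 10) = 22*(-30) = -660)
Y(b) = 6 - (-497 + b)/(7*(-660 + b)) (Y(b) = 6 - (b - 497)/(7*(b - 660)) = 6 - (-497 + b)/(7*(-660 + b)))
Y((390 - 647) + 243) - 1*(-2583454) = (-27223 + 41*((390 - 647) + 243))/(7*(-660 + ((390 - 647) + 243))) - 1*(-2583454) = (-27223 + 41*(-257 + 243))/(7*(-660 + (-257 + 243))) + 2583454 = (-27223 + 41*(-14))/(7*(-660 - 14)) + 2583454 = (⅐)*(-27223 - 574)/(-674) + 2583454 = (⅐)*(-1/674)*(-27797) + 2583454 = 3971/674 + 2583454 = 1741251967/674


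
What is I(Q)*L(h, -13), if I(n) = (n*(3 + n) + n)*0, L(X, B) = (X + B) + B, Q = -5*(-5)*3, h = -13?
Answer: 0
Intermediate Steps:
Q = 75 (Q = 25*3 = 75)
L(X, B) = X + 2*B (L(X, B) = (B + X) + B = X + 2*B)
I(n) = 0 (I(n) = (n + n*(3 + n))*0 = 0)
I(Q)*L(h, -13) = 0*(-13 + 2*(-13)) = 0*(-13 - 26) = 0*(-39) = 0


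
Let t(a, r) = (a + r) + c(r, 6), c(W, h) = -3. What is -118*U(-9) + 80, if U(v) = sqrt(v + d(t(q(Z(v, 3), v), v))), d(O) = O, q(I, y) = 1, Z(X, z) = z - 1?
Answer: 80 - 236*I*sqrt(5) ≈ 80.0 - 527.71*I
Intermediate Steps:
Z(X, z) = -1 + z
t(a, r) = -3 + a + r (t(a, r) = (a + r) - 3 = -3 + a + r)
U(v) = sqrt(-2 + 2*v) (U(v) = sqrt(v + (-3 + 1 + v)) = sqrt(v + (-2 + v)) = sqrt(-2 + 2*v))
-118*U(-9) + 80 = -118*sqrt(-2 + 2*(-9)) + 80 = -118*sqrt(-2 - 18) + 80 = -236*I*sqrt(5) + 80 = 80 - 236*I*sqrt(5)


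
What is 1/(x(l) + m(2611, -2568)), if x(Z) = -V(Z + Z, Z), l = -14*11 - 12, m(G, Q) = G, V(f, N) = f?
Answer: 1/2943 ≈ 0.00033979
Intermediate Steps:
l = -166 (l = -154 - 12 = -166)
x(Z) = -2*Z (x(Z) = -(Z + Z) = -2*Z)
1/(x(l) + m(2611, -2568)) = 1/(-2*(-166) + 2611) = 1/(332 + 2611) = 1/2943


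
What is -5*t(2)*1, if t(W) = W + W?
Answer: -20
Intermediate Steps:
t(W) = 2*W
-5*t(2)*1 = -10*2*1 = -5*4*1 = -20*1 = -20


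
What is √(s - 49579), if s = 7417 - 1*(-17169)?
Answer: 3*I*√2777 ≈ 158.09*I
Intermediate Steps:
s = 24586 (s = 7417 + 17169 = 24586)
√(s - 49579) = √(24586 - 49579) = √(-24993) = 3*I*√2777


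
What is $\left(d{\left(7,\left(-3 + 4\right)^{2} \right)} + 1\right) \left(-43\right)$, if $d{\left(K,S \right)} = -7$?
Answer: $258$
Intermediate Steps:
$\left(d{\left(7,\left(-3 + 4\right)^{2} \right)} + 1\right) \left(-43\right) = \left(-7 + 1\right) \left(-43\right) = \left(-6\right) \left(-43\right) = 258$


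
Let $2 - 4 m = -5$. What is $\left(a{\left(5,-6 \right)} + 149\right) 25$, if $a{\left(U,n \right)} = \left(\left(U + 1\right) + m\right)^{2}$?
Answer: $\frac{83625}{16} \approx 5226.6$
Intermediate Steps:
$m = \frac{7}{4}$ ($m = \frac{1}{2} - - \frac{5}{4} = \frac{1}{2} + \frac{5}{4} = \frac{7}{4} \approx 1.75$)
$a{\left(U,n \right)} = \left(\frac{11}{4} + U\right)^{2}$ ($a{\left(U,n \right)} = \left(\left(U + 1\right) + \frac{7}{4}\right)^{2} = \left(\left(1 + U\right) + \frac{7}{4}\right)^{2} = \left(\frac{11}{4} + U\right)^{2}$)
$\left(a{\left(5,-6 \right)} + 149\right) 25 = \left(\frac{\left(11 + 4 \cdot 5\right)^{2}}{16} + 149\right) 25 = \left(\frac{\left(11 + 20\right)^{2}}{16} + 149\right) 25 = \left(\frac{31^{2}}{16} + 149\right) 25 = \left(\frac{1}{16} \cdot 961 + 149\right) 25 = \left(\frac{961}{16} + 149\right) 25 = \frac{3345}{16} \cdot 25 = \frac{83625}{16}$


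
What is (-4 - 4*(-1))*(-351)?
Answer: 0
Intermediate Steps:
(-4 - 4*(-1))*(-351) = (-4 + 4)*(-351) = 0*(-351) = 0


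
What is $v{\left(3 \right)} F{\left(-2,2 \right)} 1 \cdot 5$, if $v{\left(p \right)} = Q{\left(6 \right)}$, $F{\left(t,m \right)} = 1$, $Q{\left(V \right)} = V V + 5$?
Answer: $205$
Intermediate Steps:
$Q{\left(V \right)} = 5 + V^{2}$ ($Q{\left(V \right)} = V^{2} + 5 = 5 + V^{2}$)
$v{\left(p \right)} = 41$ ($v{\left(p \right)} = 5 + 6^{2} = 5 + 36 = 41$)
$v{\left(3 \right)} F{\left(-2,2 \right)} 1 \cdot 5 = 41 \cdot 1 \cdot 1 \cdot 5 = 41 \cdot 5 = 205$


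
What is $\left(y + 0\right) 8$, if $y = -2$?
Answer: $-16$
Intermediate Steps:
$\left(y + 0\right) 8 = \left(-2 + 0\right) 8 = \left(-2\right) 8 = -16$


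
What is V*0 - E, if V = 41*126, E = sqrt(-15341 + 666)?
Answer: -5*I*sqrt(587) ≈ -121.14*I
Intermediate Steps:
E = 5*I*sqrt(587) (E = sqrt(-14675) = 5*I*sqrt(587) ≈ 121.14*I)
V = 5166
V*0 - E = 5166*0 - 5*I*sqrt(587) = 0 - 5*I*sqrt(587) = -5*I*sqrt(587)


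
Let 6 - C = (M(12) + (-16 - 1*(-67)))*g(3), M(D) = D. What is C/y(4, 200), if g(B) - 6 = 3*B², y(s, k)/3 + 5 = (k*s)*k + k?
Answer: -691/160195 ≈ -0.0043135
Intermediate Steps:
y(s, k) = -15 + 3*k + 3*s*k² (y(s, k) = -15 + 3*((k*s)*k + k) = -15 + 3*(s*k² + k) = -15 + 3*(k + s*k²) = -15 + (3*k + 3*s*k²) = -15 + 3*k + 3*s*k²)
g(B) = 6 + 3*B²
C = -2073 (C = 6 - (12 + (-16 - 1*(-67)))*(6 + 3*3²) = 6 - (12 + (-16 + 67))*(6 + 3*9) = 6 - (12 + 51)*(6 + 27) = 6 - 63*33 = 6 - 1*2079 = 6 - 2079 = -2073)
C/y(4, 200) = -2073/(-15 + 3*200 + 3*4*200²) = -2073/(-15 + 600 + 3*4*40000) = -2073/(-15 + 600 + 480000) = -2073/480585 = -2073*1/480585 = -691/160195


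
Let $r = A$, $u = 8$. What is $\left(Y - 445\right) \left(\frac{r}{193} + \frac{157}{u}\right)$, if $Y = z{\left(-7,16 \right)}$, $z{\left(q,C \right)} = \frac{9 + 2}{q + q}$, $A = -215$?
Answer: $- \frac{25482003}{3088} \approx -8251.9$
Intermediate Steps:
$z{\left(q,C \right)} = \frac{11}{2 q}$
$r = -215$
$Y = - \frac{11}{14}$ ($Y = \frac{11}{2 \left(-7\right)} = \frac{11}{2} \left(- \frac{1}{7}\right) = - \frac{11}{14} \approx -0.78571$)
$\left(Y - 445\right) \left(\frac{r}{193} + \frac{157}{u}\right) = \left(- \frac{11}{14} - 445\right) \left(- \frac{215}{193} + \frac{157}{8}\right) = - \frac{6241 \left(\left(-215\right) \frac{1}{193} + 157 \cdot \frac{1}{8}\right)}{14} = - \frac{6241 \left(- \frac{215}{193} + \frac{157}{8}\right)}{14} = \left(- \frac{6241}{14}\right) \frac{28581}{1544} = - \frac{25482003}{3088}$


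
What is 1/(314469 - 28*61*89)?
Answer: 1/162457 ≈ 6.1555e-6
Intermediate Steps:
1/(314469 - 28*61*89) = 1/(314469 - 1708*89) = 1/(314469 - 152012) = 1/162457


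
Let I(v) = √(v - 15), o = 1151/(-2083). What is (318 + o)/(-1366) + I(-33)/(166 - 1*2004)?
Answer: -661243/2845378 - 2*I*√3/919 ≈ -0.23239 - 0.0037694*I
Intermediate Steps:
o = -1151/2083 (o = 1151*(-1/2083) = -1151/2083 ≈ -0.55257)
I(v) = √(-15 + v)
(318 + o)/(-1366) + I(-33)/(166 - 1*2004) = (318 - 1151/2083)/(-1366) + √(-15 - 33)/(166 - 1*2004) = (661243/2083)*(-1/1366) + √(-48)/(166 - 2004) = -661243/2845378 + (4*I*√3)/(-1838) = -661243/2845378 + (4*I*√3)*(-1/1838) = -661243/2845378 - 2*I*√3/919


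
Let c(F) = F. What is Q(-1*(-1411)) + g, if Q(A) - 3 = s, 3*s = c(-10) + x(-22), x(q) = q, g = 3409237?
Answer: 10227688/3 ≈ 3.4092e+6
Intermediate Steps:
s = -32/3 (s = (-10 - 22)/3 = (⅓)*(-32) = -32/3 ≈ -10.667)
Q(A) = -23/3 (Q(A) = 3 - 32/3 = -23/3)
Q(-1*(-1411)) + g = -23/3 + 3409237 = 10227688/3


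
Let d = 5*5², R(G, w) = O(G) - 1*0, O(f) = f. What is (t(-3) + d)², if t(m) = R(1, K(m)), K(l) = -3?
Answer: 15876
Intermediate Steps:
R(G, w) = G (R(G, w) = G - 1*0 = G + 0 = G)
t(m) = 1
d = 125 (d = 5*25 = 125)
(t(-3) + d)² = (1 + 125)² = 126² = 15876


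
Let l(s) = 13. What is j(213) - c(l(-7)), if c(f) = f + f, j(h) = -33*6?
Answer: -224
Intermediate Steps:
j(h) = -198
c(f) = 2*f
j(213) - c(l(-7)) = -198 - 2*13 = -198 - 1*26 = -198 - 26 = -224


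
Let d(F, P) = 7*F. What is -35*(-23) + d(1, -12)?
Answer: 812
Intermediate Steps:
-35*(-23) + d(1, -12) = -35*(-23) + 7*1 = 805 + 7 = 812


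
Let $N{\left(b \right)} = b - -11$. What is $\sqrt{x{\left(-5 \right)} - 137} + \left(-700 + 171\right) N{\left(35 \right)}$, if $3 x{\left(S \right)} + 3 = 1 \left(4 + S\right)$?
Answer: $-24334 + \frac{i \sqrt{1245}}{3} \approx -24334.0 + 11.762 i$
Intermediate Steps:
$x{\left(S \right)} = \frac{1}{3} + \frac{S}{3}$ ($x{\left(S \right)} = -1 + \frac{1 \left(4 + S\right)}{3} = -1 + \frac{4 + S}{3} = -1 + \left(\frac{4}{3} + \frac{S}{3}\right) = \frac{1}{3} + \frac{S}{3}$)
$N{\left(b \right)} = 11 + b$ ($N{\left(b \right)} = b + 11 = 11 + b$)
$\sqrt{x{\left(-5 \right)} - 137} + \left(-700 + 171\right) N{\left(35 \right)} = \sqrt{\left(\frac{1}{3} + \frac{1}{3} \left(-5\right)\right) - 137} + \left(-700 + 171\right) \left(11 + 35\right) = \sqrt{\left(\frac{1}{3} - \frac{5}{3}\right) - 137} - 24334 = \sqrt{- \frac{4}{3} - 137} - 24334 = \sqrt{- \frac{415}{3}} - 24334 = \frac{i \sqrt{1245}}{3} - 24334 = -24334 + \frac{i \sqrt{1245}}{3}$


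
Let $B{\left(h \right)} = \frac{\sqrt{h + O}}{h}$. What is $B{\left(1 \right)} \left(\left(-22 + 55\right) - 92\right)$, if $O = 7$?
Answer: $- 118 \sqrt{2} \approx -166.88$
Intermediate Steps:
$B{\left(h \right)} = \frac{\sqrt{7 + h}}{h}$ ($B{\left(h \right)} = \frac{\sqrt{h + 7}}{h} = \frac{\sqrt{7 + h}}{h}$)
$B{\left(1 \right)} \left(\left(-22 + 55\right) - 92\right) = \frac{\sqrt{7 + 1}}{1} \left(\left(-22 + 55\right) - 92\right) = 1 \sqrt{8} \left(33 - 92\right) = 1 \cdot 2 \sqrt{2} \left(-59\right) = 2 \sqrt{2} \left(-59\right) = - 118 \sqrt{2}$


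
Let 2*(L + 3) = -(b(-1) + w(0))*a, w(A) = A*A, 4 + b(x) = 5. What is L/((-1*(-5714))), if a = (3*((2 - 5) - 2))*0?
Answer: -3/5714 ≈ -0.00052503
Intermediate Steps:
b(x) = 1 (b(x) = -4 + 5 = 1)
w(A) = A**2
a = 0 (a = (3*(-3 - 2))*0 = (3*(-5))*0 = -15*0 = 0)
L = -3 (L = -3 + (-(1 + 0**2)*0)/2 = -3 + (-(1 + 0)*0)/2 = -3 + (-0)/2 = -3 + (-1*0)/2 = -3 + (1/2)*0 = -3 + 0 = -3)
L/((-1*(-5714))) = -3/((-1*(-5714))) = -3/5714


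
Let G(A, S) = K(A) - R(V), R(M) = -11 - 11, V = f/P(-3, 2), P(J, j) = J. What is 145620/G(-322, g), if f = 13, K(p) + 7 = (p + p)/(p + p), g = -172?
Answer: 36405/4 ≈ 9101.3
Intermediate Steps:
K(p) = -6 (K(p) = -7 + (p + p)/(p + p) = -7 + (2*p)/((2*p)) = -7 + (2*p)*(1/(2*p)) = -7 + 1 = -6)
V = -13/3 (V = 13/(-3) = 13*(-⅓) = -13/3 ≈ -4.3333)
R(M) = -22
G(A, S) = 16 (G(A, S) = -6 - 1*(-22) = -6 + 22 = 16)
145620/G(-322, g) = 145620/16 = 145620*(1/16) = 36405/4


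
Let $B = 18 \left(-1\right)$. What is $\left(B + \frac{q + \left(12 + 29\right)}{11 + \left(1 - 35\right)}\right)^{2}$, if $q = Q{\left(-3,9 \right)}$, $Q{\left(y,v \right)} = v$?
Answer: $\frac{215296}{529} \approx 406.99$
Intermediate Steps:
$B = -18$
$q = 9$
$\left(B + \frac{q + \left(12 + 29\right)}{11 + \left(1 - 35\right)}\right)^{2} = \left(-18 + \frac{9 + \left(12 + 29\right)}{11 + \left(1 - 35\right)}\right)^{2} = \left(-18 + \frac{9 + 41}{11 + \left(1 - 35\right)}\right)^{2} = \left(-18 + \frac{50}{11 - 34}\right)^{2} = \left(-18 + \frac{50}{-23}\right)^{2} = \left(-18 + 50 \left(- \frac{1}{23}\right)\right)^{2} = \left(-18 - \frac{50}{23}\right)^{2} = \left(- \frac{464}{23}\right)^{2} = \frac{215296}{529}$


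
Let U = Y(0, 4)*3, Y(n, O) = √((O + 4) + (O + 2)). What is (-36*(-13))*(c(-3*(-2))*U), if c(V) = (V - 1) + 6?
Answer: 15444*√14 ≈ 57786.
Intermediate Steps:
Y(n, O) = √(6 + 2*O) (Y(n, O) = √((4 + O) + (2 + O)) = √(6 + 2*O))
c(V) = 5 + V (c(V) = (-1 + V) + 6 = 5 + V)
U = 3*√14 (U = √(6 + 2*4)*3 = √(6 + 8)*3 = √14*3 = 3*√14 ≈ 11.225)
(-36*(-13))*(c(-3*(-2))*U) = (-36*(-13))*((5 - 3*(-2))*(3*√14)) = 468*((5 + 6)*(3*√14)) = 468*(11*(3*√14)) = 468*(33*√14) = 15444*√14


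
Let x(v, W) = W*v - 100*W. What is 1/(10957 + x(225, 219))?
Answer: 1/38332 ≈ 2.6088e-5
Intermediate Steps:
x(v, W) = -100*W + W*v
1/(10957 + x(225, 219)) = 1/(10957 + 219*(-100 + 225)) = 1/(10957 + 219*125) = 1/(10957 + 27375) = 1/38332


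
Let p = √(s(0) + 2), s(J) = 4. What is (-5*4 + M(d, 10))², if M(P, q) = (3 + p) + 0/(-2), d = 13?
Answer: (17 - √6)² ≈ 211.72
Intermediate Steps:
p = √6 (p = √(4 + 2) = √6 ≈ 2.4495)
M(P, q) = 3 + √6 (M(P, q) = (3 + √6) + 0/(-2) = (3 + √6) + 0*(-½) = (3 + √6) + 0 = 3 + √6)
(-5*4 + M(d, 10))² = (-5*4 + (3 + √6))² = (-20 + (3 + √6))² = (-17 + √6)²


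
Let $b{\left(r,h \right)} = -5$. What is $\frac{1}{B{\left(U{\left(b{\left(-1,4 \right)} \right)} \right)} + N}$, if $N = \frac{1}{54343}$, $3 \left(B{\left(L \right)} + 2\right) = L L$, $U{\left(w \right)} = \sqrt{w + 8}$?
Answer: $- \frac{54343}{54342} \approx -1.0$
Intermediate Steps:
$U{\left(w \right)} = \sqrt{8 + w}$
$B{\left(L \right)} = -2 + \frac{L^{2}}{3}$ ($B{\left(L \right)} = -2 + \frac{L L}{3} = -2 + \frac{L^{2}}{3}$)
$N = \frac{1}{54343} \approx 1.8402 \cdot 10^{-5}$
$\frac{1}{B{\left(U{\left(b{\left(-1,4 \right)} \right)} \right)} + N} = \frac{1}{\left(-2 + \frac{\left(\sqrt{8 - 5}\right)^{2}}{3}\right) + \frac{1}{54343}} = \frac{1}{\left(-2 + \frac{\left(\sqrt{3}\right)^{2}}{3}\right) + \frac{1}{54343}} = \frac{1}{\left(-2 + \frac{1}{3} \cdot 3\right) + \frac{1}{54343}} = \frac{1}{\left(-2 + 1\right) + \frac{1}{54343}} = \frac{1}{-1 + \frac{1}{54343}} = \frac{1}{- \frac{54342}{54343}} = - \frac{54343}{54342}$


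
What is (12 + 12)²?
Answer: 576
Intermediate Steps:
(12 + 12)² = 24² = 576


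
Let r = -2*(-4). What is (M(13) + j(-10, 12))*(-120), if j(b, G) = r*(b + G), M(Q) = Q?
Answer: -3480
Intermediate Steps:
r = 8
j(b, G) = 8*G + 8*b (j(b, G) = 8*(b + G) = 8*(G + b) = 8*G + 8*b)
(M(13) + j(-10, 12))*(-120) = (13 + (8*12 + 8*(-10)))*(-120) = (13 + (96 - 80))*(-120) = (13 + 16)*(-120) = 29*(-120) = -3480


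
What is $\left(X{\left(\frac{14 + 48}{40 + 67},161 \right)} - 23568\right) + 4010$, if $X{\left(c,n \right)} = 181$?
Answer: $-19377$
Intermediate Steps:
$\left(X{\left(\frac{14 + 48}{40 + 67},161 \right)} - 23568\right) + 4010 = \left(181 - 23568\right) + 4010 = -23387 + 4010 = -19377$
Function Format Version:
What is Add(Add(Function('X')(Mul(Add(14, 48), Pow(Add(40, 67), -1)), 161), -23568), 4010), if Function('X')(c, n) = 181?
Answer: -19377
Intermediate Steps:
Add(Add(Function('X')(Mul(Add(14, 48), Pow(Add(40, 67), -1)), 161), -23568), 4010) = Add(Add(181, -23568), 4010) = Add(-23387, 4010) = -19377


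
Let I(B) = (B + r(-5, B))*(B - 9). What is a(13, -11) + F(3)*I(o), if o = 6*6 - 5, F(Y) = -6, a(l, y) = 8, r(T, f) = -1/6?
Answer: -4062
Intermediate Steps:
r(T, f) = -1/6 (r(T, f) = -1*1/6 = -1/6)
o = 31 (o = 36 - 5 = 31)
I(B) = (-9 + B)*(-1/6 + B) (I(B) = (B - 1/6)*(B - 9) = (-1/6 + B)*(-9 + B) = (-9 + B)*(-1/6 + B))
a(13, -11) + F(3)*I(o) = 8 - 6*(3/2 + 31**2 - 55/6*31) = 8 - 6*(3/2 + 961 - 1705/6) = 8 - 6*2035/3 = 8 - 4070 = -4062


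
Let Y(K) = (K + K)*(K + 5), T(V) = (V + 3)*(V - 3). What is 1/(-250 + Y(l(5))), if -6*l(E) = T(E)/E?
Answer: -225/57322 ≈ -0.0039252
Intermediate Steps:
T(V) = (-3 + V)*(3 + V) (T(V) = (3 + V)*(-3 + V) = (-3 + V)*(3 + V))
l(E) = -(-9 + E²)/(6*E)
Y(K) = 2*K*(5 + K) (Y(K) = (2*K)*(5 + K) = 2*K*(5 + K))
1/(-250 + Y(l(5))) = 1/(-250 + 2*((⅙)*(9 - 1*5²)/5)*(5 + (⅙)*(9 - 1*5²)/5)) = 1/(-250 + 2*((⅙)*(⅕)*(9 - 1*25))*(5 + (⅙)*(⅕)*(9 - 1*25))) = 1/(-250 + 2*((⅙)*(⅕)*(9 - 25))*(5 + (⅙)*(⅕)*(9 - 25))) = 1/(-250 + 2*((⅙)*(⅕)*(-16))*(5 + (⅙)*(⅕)*(-16))) = 1/(-250 + 2*(-8/15)*(5 - 8/15)) = 1/(-250 + 2*(-8/15)*(67/15)) = 1/(-250 - 1072/225) = 1/(-57322/225) = -225/57322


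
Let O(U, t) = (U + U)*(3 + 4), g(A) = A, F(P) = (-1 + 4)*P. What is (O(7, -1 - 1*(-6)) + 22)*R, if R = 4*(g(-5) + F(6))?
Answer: 6240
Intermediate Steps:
F(P) = 3*P
O(U, t) = 14*U (O(U, t) = (2*U)*7 = 14*U)
R = 52 (R = 4*(-5 + 3*6) = 4*(-5 + 18) = 4*13 = 52)
(O(7, -1 - 1*(-6)) + 22)*R = (14*7 + 22)*52 = (98 + 22)*52 = 120*52 = 6240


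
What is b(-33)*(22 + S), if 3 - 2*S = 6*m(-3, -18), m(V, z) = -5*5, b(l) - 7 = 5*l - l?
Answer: -24625/2 ≈ -12313.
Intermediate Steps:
b(l) = 7 + 4*l (b(l) = 7 + (5*l - l) = 7 + 4*l)
m(V, z) = -25
S = 153/2 (S = 3/2 - 3*(-25) = 3/2 - ½*(-150) = 3/2 + 75 = 153/2 ≈ 76.500)
b(-33)*(22 + S) = (7 + 4*(-33))*(22 + 153/2) = (7 - 132)*(197/2) = -125*197/2 = -24625/2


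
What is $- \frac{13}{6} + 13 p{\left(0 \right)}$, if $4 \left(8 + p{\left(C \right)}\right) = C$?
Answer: $- \frac{637}{6} \approx -106.17$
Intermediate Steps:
$p{\left(C \right)} = -8 + \frac{C}{4}$
$- \frac{13}{6} + 13 p{\left(0 \right)} = - \frac{13}{6} + 13 \left(-8 + \frac{1}{4} \cdot 0\right) = \left(-13\right) \frac{1}{6} + 13 \left(-8 + 0\right) = - \frac{13}{6} + 13 \left(-8\right) = - \frac{13}{6} - 104 = - \frac{637}{6}$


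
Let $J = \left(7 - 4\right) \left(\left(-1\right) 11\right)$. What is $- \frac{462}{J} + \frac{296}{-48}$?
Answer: $\frac{47}{6} \approx 7.8333$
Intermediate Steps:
$J = -33$ ($J = 3 \left(-11\right) = -33$)
$- \frac{462}{J} + \frac{296}{-48} = - \frac{462}{-33} + \frac{296}{-48} = \left(-462\right) \left(- \frac{1}{33}\right) + 296 \left(- \frac{1}{48}\right) = 14 - \frac{37}{6} = \frac{47}{6}$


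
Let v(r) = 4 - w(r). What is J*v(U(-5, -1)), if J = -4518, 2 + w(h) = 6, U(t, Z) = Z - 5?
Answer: 0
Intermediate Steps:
U(t, Z) = -5 + Z
w(h) = 4 (w(h) = -2 + 6 = 4)
v(r) = 0 (v(r) = 4 - 1*4 = 4 - 4 = 0)
J*v(U(-5, -1)) = -4518*0 = 0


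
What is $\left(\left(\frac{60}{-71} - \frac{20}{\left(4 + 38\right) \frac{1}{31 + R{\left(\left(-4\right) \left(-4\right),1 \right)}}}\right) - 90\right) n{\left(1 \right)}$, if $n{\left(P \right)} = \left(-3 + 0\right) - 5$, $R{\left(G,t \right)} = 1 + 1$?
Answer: $\frac{423680}{497} \approx 852.47$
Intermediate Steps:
$R{\left(G,t \right)} = 2$
$n{\left(P \right)} = -8$ ($n{\left(P \right)} = -3 - 5 = -8$)
$\left(\left(\frac{60}{-71} - \frac{20}{\left(4 + 38\right) \frac{1}{31 + R{\left(\left(-4\right) \left(-4\right),1 \right)}}}\right) - 90\right) n{\left(1 \right)} = \left(\left(\frac{60}{-71} - \frac{20}{\left(4 + 38\right) \frac{1}{31 + 2}}\right) - 90\right) \left(-8\right) = \left(\left(60 \left(- \frac{1}{71}\right) - \frac{20}{42 \cdot \frac{1}{33}}\right) - 90\right) \left(-8\right) = \left(\left(- \frac{60}{71} - \frac{20}{42 \cdot \frac{1}{33}}\right) - 90\right) \left(-8\right) = \left(\left(- \frac{60}{71} - \frac{20}{\frac{14}{11}}\right) - 90\right) \left(-8\right) = \left(\left(- \frac{60}{71} - \frac{110}{7}\right) - 90\right) \left(-8\right) = \left(- \frac{8230}{497} - 90\right) \left(-8\right) = \left(- \frac{52960}{497}\right) \left(-8\right) = \frac{423680}{497}$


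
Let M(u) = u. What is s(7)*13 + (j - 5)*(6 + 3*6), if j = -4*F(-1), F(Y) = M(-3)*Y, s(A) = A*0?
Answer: -408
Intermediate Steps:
s(A) = 0
F(Y) = -3*Y
j = -12 (j = -(-12)*(-1) = -4*3 = -12)
s(7)*13 + (j - 5)*(6 + 3*6) = 0*13 + (-12 - 5)*(6 + 3*6) = 0 - 17*(6 + 18) = 0 - 17*24 = 0 - 408 = -408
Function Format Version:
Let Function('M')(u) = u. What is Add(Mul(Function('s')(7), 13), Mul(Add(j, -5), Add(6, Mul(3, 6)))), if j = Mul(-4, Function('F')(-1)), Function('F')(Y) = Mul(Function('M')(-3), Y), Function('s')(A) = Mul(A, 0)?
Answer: -408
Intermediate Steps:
Function('s')(A) = 0
Function('F')(Y) = Mul(-3, Y)
j = -12 (j = Mul(-4, Mul(-3, -1)) = Mul(-4, 3) = -12)
Add(Mul(Function('s')(7), 13), Mul(Add(j, -5), Add(6, Mul(3, 6)))) = Add(Mul(0, 13), Mul(Add(-12, -5), Add(6, Mul(3, 6)))) = Add(0, Mul(-17, Add(6, 18))) = Add(0, Mul(-17, 24)) = Add(0, -408) = -408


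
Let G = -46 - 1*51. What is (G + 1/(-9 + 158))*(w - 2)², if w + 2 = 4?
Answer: 0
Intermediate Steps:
w = 2 (w = -2 + 4 = 2)
G = -97 (G = -46 - 51 = -97)
(G + 1/(-9 + 158))*(w - 2)² = (-97 + 1/(-9 + 158))*(2 - 2)² = (-97 + 1/149)*0² = (-97 + 1/149)*0 = -14452/149*0 = 0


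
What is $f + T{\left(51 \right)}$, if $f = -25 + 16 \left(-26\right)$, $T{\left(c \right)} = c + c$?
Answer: $-339$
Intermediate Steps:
$T{\left(c \right)} = 2 c$
$f = -441$ ($f = -25 - 416 = -441$)
$f + T{\left(51 \right)} = -441 + 2 \cdot 51 = -441 + 102 = -339$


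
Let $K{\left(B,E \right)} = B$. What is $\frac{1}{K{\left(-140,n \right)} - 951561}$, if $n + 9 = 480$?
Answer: $- \frac{1}{951701} \approx -1.0508 \cdot 10^{-6}$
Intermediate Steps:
$n = 471$ ($n = -9 + 480 = 471$)
$\frac{1}{K{\left(-140,n \right)} - 951561} = \frac{1}{-140 - 951561} = \frac{1}{-951701} = - \frac{1}{951701}$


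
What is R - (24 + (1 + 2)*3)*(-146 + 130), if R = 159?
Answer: 687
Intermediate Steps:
R - (24 + (1 + 2)*3)*(-146 + 130) = 159 - (24 + (1 + 2)*3)*(-146 + 130) = 159 - (24 + 3*3)*(-16) = 159 - (24 + 9)*(-16) = 159 - 33*(-16) = 159 - 1*(-528) = 159 + 528 = 687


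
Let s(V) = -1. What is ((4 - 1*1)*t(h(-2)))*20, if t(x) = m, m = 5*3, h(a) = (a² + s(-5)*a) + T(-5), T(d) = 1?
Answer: 900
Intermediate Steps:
h(a) = 1 + a² - a (h(a) = (a² - a) + 1 = 1 + a² - a)
m = 15
t(x) = 15
((4 - 1*1)*t(h(-2)))*20 = ((4 - 1*1)*15)*20 = ((4 - 1)*15)*20 = (3*15)*20 = 45*20 = 900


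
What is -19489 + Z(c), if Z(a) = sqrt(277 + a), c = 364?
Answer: -19489 + sqrt(641) ≈ -19464.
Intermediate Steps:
-19489 + Z(c) = -19489 + sqrt(277 + 364) = -19489 + sqrt(641)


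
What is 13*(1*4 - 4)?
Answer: 0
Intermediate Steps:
13*(1*4 - 4) = 13*(4 - 4) = 13*0 = 0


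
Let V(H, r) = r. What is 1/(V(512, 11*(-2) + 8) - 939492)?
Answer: -1/939506 ≈ -1.0644e-6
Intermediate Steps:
1/(V(512, 11*(-2) + 8) - 939492) = 1/((11*(-2) + 8) - 939492) = 1/((-22 + 8) - 939492) = 1/(-14 - 939492) = 1/(-939506) = -1/939506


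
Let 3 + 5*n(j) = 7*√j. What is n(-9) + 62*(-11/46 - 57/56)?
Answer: -252877/3220 + 21*I/5 ≈ -78.533 + 4.2*I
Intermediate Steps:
n(j) = -⅗ + 7*√j/5 (n(j) = -⅗ + (7*√j)/5 = -⅗ + 7*√j/5)
n(-9) + 62*(-11/46 - 57/56) = (-⅗ + 7*√(-9)/5) + 62*(-11/46 - 57/56) = (-⅗ + 7*(3*I)/5) + 62*(-11*1/46 - 57*1/56) = (-⅗ + 21*I/5) + 62*(-11/46 - 57/56) = (-⅗ + 21*I/5) + 62*(-1619/1288) = (-⅗ + 21*I/5) - 50189/644 = -252877/3220 + 21*I/5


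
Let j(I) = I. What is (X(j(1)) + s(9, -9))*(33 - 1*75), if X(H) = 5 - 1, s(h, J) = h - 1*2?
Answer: -462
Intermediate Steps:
s(h, J) = -2 + h (s(h, J) = h - 2 = -2 + h)
X(H) = 4
(X(j(1)) + s(9, -9))*(33 - 1*75) = (4 + (-2 + 9))*(33 - 1*75) = (4 + 7)*(33 - 75) = 11*(-42) = -462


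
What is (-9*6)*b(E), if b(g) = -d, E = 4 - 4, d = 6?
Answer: 324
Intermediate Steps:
E = 0
b(g) = -6 (b(g) = -1*6 = -6)
(-9*6)*b(E) = -9*6*(-6) = -54*(-6) = 324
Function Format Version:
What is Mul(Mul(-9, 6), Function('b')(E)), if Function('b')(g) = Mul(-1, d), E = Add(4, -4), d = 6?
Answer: 324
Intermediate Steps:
E = 0
Function('b')(g) = -6 (Function('b')(g) = Mul(-1, 6) = -6)
Mul(Mul(-9, 6), Function('b')(E)) = Mul(Mul(-9, 6), -6) = Mul(-54, -6) = 324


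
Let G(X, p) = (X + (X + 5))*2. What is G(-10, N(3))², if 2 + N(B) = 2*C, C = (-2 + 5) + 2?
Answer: 900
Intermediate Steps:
C = 5 (C = 3 + 2 = 5)
N(B) = 8 (N(B) = -2 + 2*5 = -2 + 10 = 8)
G(X, p) = 10 + 4*X (G(X, p) = (X + (5 + X))*2 = (5 + 2*X)*2 = 10 + 4*X)
G(-10, N(3))² = (10 + 4*(-10))² = (10 - 40)² = (-30)² = 900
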